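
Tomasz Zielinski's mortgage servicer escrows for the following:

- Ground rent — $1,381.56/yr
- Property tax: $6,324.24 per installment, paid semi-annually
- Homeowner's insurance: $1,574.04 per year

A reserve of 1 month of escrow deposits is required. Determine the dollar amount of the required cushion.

Ground rent — $1,381.56 annually
Property tax — $6,324.24 × 2 = $12,648.48 annually
Homeowner's insurance — $1,574.04 annually
Total per year = $15,604.08
Per month = $15,604.08 / 12 = $1,300.34
Required cushion = 1 × $1,300.34 = $1,300.34

$1,300.34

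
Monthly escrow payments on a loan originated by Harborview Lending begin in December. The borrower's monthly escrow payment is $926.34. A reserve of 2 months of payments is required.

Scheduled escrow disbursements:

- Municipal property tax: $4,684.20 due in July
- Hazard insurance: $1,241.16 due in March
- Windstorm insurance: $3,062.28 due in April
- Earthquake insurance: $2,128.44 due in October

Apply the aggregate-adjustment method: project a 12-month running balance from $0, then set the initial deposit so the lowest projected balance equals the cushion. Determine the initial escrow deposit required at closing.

$3,429.60

Cushion = 2 × $926.34 = $1,852.68
Trial balance (start $0, +$926.34 each month, − disbursements):
  Dec: +$926.34 → $926.34
  Jan: +$926.34 → $1,852.68
  Feb: +$926.34 → $2,779.02
  Mar: +$926.34 − $1,241.16 → $2,464.20
  Apr: +$926.34 − $3,062.28 → $328.26
  May: +$926.34 → $1,254.60
  Jun: +$926.34 → $2,180.94
  Jul: +$926.34 − $4,684.20 → -$1,576.92
  Aug: +$926.34 → -$650.58
  Sep: +$926.34 → $275.76
  Oct: +$926.34 − $2,128.44 → -$926.34
  Nov: +$926.34 → $0.00
Lowest trial balance = -$1,576.92 (Jul)
Initial deposit = cushion − low point = $1,852.68 − (-$1,576.92) = $3,429.60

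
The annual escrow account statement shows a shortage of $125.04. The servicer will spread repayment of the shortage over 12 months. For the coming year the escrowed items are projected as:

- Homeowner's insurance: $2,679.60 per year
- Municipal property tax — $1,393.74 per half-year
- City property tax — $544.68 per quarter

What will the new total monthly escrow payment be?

$647.57

Homeowner's insurance = $2,679.60/yr
Municipal property tax = $1,393.74 × 2 = $2,787.48/yr
City property tax = $544.68 × 4 = $2,178.72/yr
Yearly total = $7,645.80
Monthly = $7,645.80 ÷ 12 = $637.15
Shortage spread = $125.04 / 12 = $10.42/mo
Adjusted monthly = $637.15 + $10.42 = $647.57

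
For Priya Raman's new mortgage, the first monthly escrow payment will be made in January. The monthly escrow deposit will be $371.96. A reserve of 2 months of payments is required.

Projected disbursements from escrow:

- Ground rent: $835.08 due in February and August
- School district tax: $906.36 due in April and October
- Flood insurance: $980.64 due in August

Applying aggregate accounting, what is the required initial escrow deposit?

Cushion = 2 × $371.96 = $743.92
Trial balance (start $0, +$371.96 each month, − disbursements):
  Jan: +$371.96 → $371.96
  Feb: +$371.96 − $835.08 → -$91.16
  Mar: +$371.96 → $280.80
  Apr: +$371.96 − $906.36 → -$253.60
  May: +$371.96 → $118.36
  Jun: +$371.96 → $490.32
  Jul: +$371.96 → $862.28
  Aug: +$371.96 − $1,815.72 → -$581.48
  Sep: +$371.96 → -$209.52
  Oct: +$371.96 − $906.36 → -$743.92
  Nov: +$371.96 → -$371.96
  Dec: +$371.96 → $0.00
Lowest trial balance = -$743.92 (Oct)
Initial deposit = cushion − low point = $743.92 − (-$743.92) = $1,487.84

$1,487.84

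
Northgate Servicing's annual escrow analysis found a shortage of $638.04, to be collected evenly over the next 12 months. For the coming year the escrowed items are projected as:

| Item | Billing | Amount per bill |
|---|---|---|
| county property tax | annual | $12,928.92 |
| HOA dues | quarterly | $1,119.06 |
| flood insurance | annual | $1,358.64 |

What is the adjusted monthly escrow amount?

$1,616.82

County property tax = $12,928.92 per year
HOA dues = $1,119.06 × 4 = $4,476.24 per year
Flood insurance = $1,358.64 per year
Total per year = $12,928.92 + $4,476.24 + $1,358.64 = $18,763.80
Monthly escrow = $18,763.80 / 12 = $1,563.65
Shortage spread = $638.04 ÷ 12 = $53.17/mo
Adjusted monthly = $1,563.65 + $53.17 = $1,616.82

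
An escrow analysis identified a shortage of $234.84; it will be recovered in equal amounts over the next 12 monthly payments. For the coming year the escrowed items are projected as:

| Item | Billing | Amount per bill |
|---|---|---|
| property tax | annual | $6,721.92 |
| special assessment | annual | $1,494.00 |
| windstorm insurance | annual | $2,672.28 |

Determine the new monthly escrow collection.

Property tax: $6,721.92/yr
Special assessment: $1,494.00/yr
Windstorm insurance: $2,672.28/yr
Combined annual = $6,721.92 + $1,494.00 + $2,672.28 = $10,888.20
Monthly = $10,888.20 ÷ 12 = $907.35
Shortage spread = $234.84 / 12 = $19.57/mo
New monthly escrow = $907.35 + $19.57 = $926.92

$926.92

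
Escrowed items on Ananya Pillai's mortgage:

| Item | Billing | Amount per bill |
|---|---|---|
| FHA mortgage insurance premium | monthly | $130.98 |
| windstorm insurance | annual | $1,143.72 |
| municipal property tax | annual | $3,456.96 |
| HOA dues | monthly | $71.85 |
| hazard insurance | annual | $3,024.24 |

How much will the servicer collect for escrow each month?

$838.24

FHA mortgage insurance premium: $130.98 × 12 = $1,571.76
Windstorm insurance: $1,143.72
Municipal property tax: $3,456.96
HOA dues: $71.85 × 12 = $862.20
Hazard insurance: $3,024.24
Yearly total = $1,571.76 + $1,143.72 + $3,456.96 + $862.20 + $3,024.24 = $10,058.88
Per month = $10,058.88 / 12 = $838.24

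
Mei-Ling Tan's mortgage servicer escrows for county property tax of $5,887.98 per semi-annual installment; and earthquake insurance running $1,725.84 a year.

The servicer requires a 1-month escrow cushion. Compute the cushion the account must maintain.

$1,125.15

County property tax: $5,887.98 × 2 = $11,775.96
Earthquake insurance: $1,725.84
Total per year = $13,501.80
Monthly escrow = $13,501.80 ÷ 12 = $1,125.15
Cushion = 1 × $1,125.15 = $1,125.15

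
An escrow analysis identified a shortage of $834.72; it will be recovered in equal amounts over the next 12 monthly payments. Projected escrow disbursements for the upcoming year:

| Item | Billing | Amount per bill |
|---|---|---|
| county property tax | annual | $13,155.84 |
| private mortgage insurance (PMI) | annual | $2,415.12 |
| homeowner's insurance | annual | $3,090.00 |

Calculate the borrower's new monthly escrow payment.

County property tax = $13,155.84
Private mortgage insurance (PMI) = $2,415.12
Homeowner's insurance = $3,090.00
Yearly total = $18,660.96
Base monthly escrow = $18,660.96 ÷ 12 = $1,555.08
Shortage per month = $834.72 / 12 = $69.56
Adjusted monthly = $1,555.08 + $69.56 = $1,624.64

$1,624.64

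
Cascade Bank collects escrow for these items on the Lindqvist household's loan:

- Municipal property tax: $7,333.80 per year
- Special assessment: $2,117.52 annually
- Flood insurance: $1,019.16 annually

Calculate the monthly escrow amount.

Municipal property tax: $7,333.80 annually
Special assessment: $2,117.52 annually
Flood insurance: $1,019.16 annually
Combined annual = $10,470.48
Base monthly escrow = $10,470.48 / 12 = $872.54

$872.54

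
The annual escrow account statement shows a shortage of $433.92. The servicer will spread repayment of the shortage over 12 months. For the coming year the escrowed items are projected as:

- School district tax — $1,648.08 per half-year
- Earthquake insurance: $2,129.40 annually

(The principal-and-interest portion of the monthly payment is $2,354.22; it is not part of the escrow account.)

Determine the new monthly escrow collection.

$488.29

School district tax: $1,648.08 × 2 = $3,296.16 annually
Earthquake insurance: $2,129.40 annually
Yearly total = $5,425.56
Per month = $5,425.56 ÷ 12 = $452.13
Monthly shortage recovery: $433.92 ÷ 12 = $36.16
New monthly escrow = $452.13 + $36.16 = $488.29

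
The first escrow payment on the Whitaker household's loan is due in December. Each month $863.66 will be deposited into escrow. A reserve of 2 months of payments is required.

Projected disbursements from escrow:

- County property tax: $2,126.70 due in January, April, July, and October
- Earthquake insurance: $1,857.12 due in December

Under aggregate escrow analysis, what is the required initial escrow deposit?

$3,983.82

Cushion = 2 × $863.66 = $1,727.32
Trial balance (start $0, +$863.66 each month, − disbursements):
  Dec: +$863.66 − $1,857.12 → -$993.46
  Jan: +$863.66 − $2,126.70 → -$2,256.50
  Feb: +$863.66 → -$1,392.84
  Mar: +$863.66 → -$529.18
  Apr: +$863.66 − $2,126.70 → -$1,792.22
  May: +$863.66 → -$928.56
  Jun: +$863.66 → -$64.90
  Jul: +$863.66 − $2,126.70 → -$1,327.94
  Aug: +$863.66 → -$464.28
  Sep: +$863.66 → $399.38
  Oct: +$863.66 − $2,126.70 → -$863.66
  Nov: +$863.66 → $0.00
Lowest trial balance = -$2,256.50 (Jan)
Initial deposit = cushion − low point = $1,727.32 − (-$2,256.50) = $3,983.82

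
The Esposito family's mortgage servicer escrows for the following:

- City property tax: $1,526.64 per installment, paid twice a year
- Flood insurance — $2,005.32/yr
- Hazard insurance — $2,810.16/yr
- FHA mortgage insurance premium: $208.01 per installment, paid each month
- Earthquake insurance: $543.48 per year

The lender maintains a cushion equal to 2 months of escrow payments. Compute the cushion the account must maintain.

$1,818.06

City property tax: $1,526.64 × 2 = $3,053.28
Flood insurance: $2,005.32
Hazard insurance: $2,810.16
FHA mortgage insurance premium: $208.01 × 12 = $2,496.12
Earthquake insurance: $543.48
Annual escrow total = $3,053.28 + $2,005.32 + $2,810.16 + $2,496.12 + $543.48 = $10,908.36
Per month = $10,908.36 ÷ 12 = $909.03
Required cushion = 2 × $909.03 = $1,818.06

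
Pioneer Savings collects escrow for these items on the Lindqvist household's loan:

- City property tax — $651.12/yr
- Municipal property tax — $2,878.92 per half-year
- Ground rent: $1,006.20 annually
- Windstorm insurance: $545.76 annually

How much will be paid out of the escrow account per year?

City property tax = $651.12 per year
Municipal property tax = $2,878.92 × 2 = $5,757.84 per year
Ground rent = $1,006.20 per year
Windstorm insurance = $545.76 per year
Total per year = $7,960.92

$7,960.92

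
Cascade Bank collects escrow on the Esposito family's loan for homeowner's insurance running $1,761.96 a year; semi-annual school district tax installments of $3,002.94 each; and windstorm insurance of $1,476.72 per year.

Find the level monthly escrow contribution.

$770.38

Homeowner's insurance — $1,761.96 annually
School district tax — $3,002.94 × 2 = $6,005.88 annually
Windstorm insurance — $1,476.72 annually
Annual escrow total = $9,244.56
Per month = $9,244.56 / 12 = $770.38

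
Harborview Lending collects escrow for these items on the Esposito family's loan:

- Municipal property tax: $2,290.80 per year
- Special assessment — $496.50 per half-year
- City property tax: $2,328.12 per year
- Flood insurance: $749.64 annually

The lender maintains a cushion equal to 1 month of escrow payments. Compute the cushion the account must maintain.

$530.13

Municipal property tax = $2,290.80 annually
Special assessment = $496.50 × 2 = $993.00 annually
City property tax = $2,328.12 annually
Flood insurance = $749.64 annually
Total annual escrow = $6,361.56
Per month = $6,361.56 / 12 = $530.13
Cushion = 1 × $530.13 = $530.13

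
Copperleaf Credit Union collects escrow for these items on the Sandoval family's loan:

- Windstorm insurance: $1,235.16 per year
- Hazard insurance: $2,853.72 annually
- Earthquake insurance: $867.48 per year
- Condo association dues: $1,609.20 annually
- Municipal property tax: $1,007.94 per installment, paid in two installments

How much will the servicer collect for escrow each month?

Windstorm insurance = $1,235.16
Hazard insurance = $2,853.72
Earthquake insurance = $867.48
Condo association dues = $1,609.20
Municipal property tax = $1,007.94 × 2 = $2,015.88
Total per year = $1,235.16 + $2,853.72 + $867.48 + $1,609.20 + $2,015.88 = $8,581.44
Monthly = $8,581.44 ÷ 12 = $715.12

$715.12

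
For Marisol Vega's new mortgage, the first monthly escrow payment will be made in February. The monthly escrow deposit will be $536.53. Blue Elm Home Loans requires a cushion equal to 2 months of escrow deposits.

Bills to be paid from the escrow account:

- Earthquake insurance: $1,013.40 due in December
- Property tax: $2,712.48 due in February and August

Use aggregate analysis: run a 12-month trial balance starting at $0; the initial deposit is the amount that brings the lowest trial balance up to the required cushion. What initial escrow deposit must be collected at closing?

$3,249.01

Cushion = 2 × $536.53 = $1,073.06
Trial balance (start $0, +$536.53 each month, − disbursements):
  Feb: +$536.53 − $2,712.48 → -$2,175.95
  Mar: +$536.53 → -$1,639.42
  Apr: +$536.53 → -$1,102.89
  May: +$536.53 → -$566.36
  Jun: +$536.53 → -$29.83
  Jul: +$536.53 → $506.70
  Aug: +$536.53 − $2,712.48 → -$1,669.25
  Sep: +$536.53 → -$1,132.72
  Oct: +$536.53 → -$596.19
  Nov: +$536.53 → -$59.66
  Dec: +$536.53 − $1,013.40 → -$536.53
  Jan: +$536.53 → $0.00
Lowest trial balance = -$2,175.95 (Feb)
Initial deposit = cushion − low point = $1,073.06 − (-$2,175.95) = $3,249.01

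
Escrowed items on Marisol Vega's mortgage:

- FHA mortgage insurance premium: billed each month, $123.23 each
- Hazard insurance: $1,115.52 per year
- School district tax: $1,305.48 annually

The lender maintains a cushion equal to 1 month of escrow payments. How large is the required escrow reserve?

$324.98

FHA mortgage insurance premium = $123.23 × 12 = $1,478.76
Hazard insurance = $1,115.52
School district tax = $1,305.48
Total per year = $1,478.76 + $1,115.52 + $1,305.48 = $3,899.76
Per month = $3,899.76 ÷ 12 = $324.98
Cushion = 1 × $324.98 = $324.98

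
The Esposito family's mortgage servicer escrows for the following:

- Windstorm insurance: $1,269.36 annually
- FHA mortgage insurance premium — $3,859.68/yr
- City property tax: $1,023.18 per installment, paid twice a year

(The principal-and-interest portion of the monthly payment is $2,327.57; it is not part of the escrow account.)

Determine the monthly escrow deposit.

Windstorm insurance: $1,269.36 annually
FHA mortgage insurance premium: $3,859.68 annually
City property tax: $1,023.18 × 2 = $2,046.36 annually
Combined annual = $1,269.36 + $3,859.68 + $2,046.36 = $7,175.40
Monthly = $7,175.40 / 12 = $597.95

$597.95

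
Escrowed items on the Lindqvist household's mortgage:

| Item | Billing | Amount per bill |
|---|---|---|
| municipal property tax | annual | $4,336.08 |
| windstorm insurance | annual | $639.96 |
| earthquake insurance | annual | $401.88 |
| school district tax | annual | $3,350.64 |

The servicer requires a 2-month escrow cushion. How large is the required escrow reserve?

$1,454.76

Municipal property tax = $4,336.08 annually
Windstorm insurance = $639.96 annually
Earthquake insurance = $401.88 annually
School district tax = $3,350.64 annually
Annual escrow total = $4,336.08 + $639.96 + $401.88 + $3,350.64 = $8,728.56
Base monthly escrow = $8,728.56 / 12 = $727.38
Required cushion = 2 × $727.38 = $1,454.76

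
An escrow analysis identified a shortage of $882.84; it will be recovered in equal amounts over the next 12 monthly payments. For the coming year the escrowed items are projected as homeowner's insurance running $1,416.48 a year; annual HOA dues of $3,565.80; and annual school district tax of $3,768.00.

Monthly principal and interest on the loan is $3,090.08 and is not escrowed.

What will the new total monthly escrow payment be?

Homeowner's insurance = $1,416.48 per year
HOA dues = $3,565.80 per year
School district tax = $3,768.00 per year
Total per year = $8,750.28
Monthly = $8,750.28 / 12 = $729.19
Monthly shortage recovery: $882.84 / 12 = $73.57
Adjusted monthly = $729.19 + $73.57 = $802.76

$802.76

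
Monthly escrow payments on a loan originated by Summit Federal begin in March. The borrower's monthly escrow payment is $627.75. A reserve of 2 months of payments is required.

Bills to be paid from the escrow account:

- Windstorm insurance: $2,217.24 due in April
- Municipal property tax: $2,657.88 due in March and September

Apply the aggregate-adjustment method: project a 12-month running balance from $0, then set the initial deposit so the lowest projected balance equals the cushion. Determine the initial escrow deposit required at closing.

Cushion = 2 × $627.75 = $1,255.50
Trial balance (start $0, +$627.75 each month, − disbursements):
  Mar: +$627.75 − $2,657.88 → -$2,030.13
  Apr: +$627.75 − $2,217.24 → -$3,619.62
  May: +$627.75 → -$2,991.87
  Jun: +$627.75 → -$2,364.12
  Jul: +$627.75 → -$1,736.37
  Aug: +$627.75 → -$1,108.62
  Sep: +$627.75 − $2,657.88 → -$3,138.75
  Oct: +$627.75 → -$2,511.00
  Nov: +$627.75 → -$1,883.25
  Dec: +$627.75 → -$1,255.50
  Jan: +$627.75 → -$627.75
  Feb: +$627.75 → $0.00
Lowest trial balance = -$3,619.62 (Apr)
Initial deposit = cushion − low point = $1,255.50 − (-$3,619.62) = $4,875.12

$4,875.12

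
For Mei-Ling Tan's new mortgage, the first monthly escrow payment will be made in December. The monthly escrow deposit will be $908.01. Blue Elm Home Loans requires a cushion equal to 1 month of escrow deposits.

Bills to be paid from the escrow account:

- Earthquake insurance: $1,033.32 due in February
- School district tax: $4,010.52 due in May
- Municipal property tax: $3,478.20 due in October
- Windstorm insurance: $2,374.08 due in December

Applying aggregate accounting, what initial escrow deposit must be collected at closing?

$2,877.87

Cushion = 1 × $908.01 = $908.01
Trial balance (start $0, +$908.01 each month, − disbursements):
  Dec: +$908.01 − $2,374.08 → -$1,466.07
  Jan: +$908.01 → -$558.06
  Feb: +$908.01 − $1,033.32 → -$683.37
  Mar: +$908.01 → $224.64
  Apr: +$908.01 → $1,132.65
  May: +$908.01 − $4,010.52 → -$1,969.86
  Jun: +$908.01 → -$1,061.85
  Jul: +$908.01 → -$153.84
  Aug: +$908.01 → $754.17
  Sep: +$908.01 → $1,662.18
  Oct: +$908.01 − $3,478.20 → -$908.01
  Nov: +$908.01 → $0.00
Lowest trial balance = -$1,969.86 (May)
Initial deposit = cushion − low point = $908.01 − (-$1,969.86) = $2,877.87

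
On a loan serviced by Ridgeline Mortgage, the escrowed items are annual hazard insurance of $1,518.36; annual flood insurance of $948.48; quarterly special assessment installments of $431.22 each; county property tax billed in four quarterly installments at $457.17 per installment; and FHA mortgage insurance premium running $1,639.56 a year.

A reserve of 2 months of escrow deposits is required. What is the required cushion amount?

$1,276.66

Hazard insurance: $1,518.36 per year
Flood insurance: $948.48 per year
Special assessment: $431.22 × 4 = $1,724.88 per year
County property tax: $457.17 × 4 = $1,828.68 per year
FHA mortgage insurance premium: $1,639.56 per year
Total per year = $1,518.36 + $948.48 + $1,724.88 + $1,828.68 + $1,639.56 = $7,659.96
Per month = $7,659.96 ÷ 12 = $638.33
Required cushion = 2 × $638.33 = $1,276.66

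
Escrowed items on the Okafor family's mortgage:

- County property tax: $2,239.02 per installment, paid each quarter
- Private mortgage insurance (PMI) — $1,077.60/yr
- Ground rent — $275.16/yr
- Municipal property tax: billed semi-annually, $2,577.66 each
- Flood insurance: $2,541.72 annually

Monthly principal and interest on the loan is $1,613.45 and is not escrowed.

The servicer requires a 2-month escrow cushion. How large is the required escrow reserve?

County property tax — $2,239.02 × 4 = $8,956.08 annually
Private mortgage insurance (PMI) — $1,077.60 annually
Ground rent — $275.16 annually
Municipal property tax — $2,577.66 × 2 = $5,155.32 annually
Flood insurance — $2,541.72 annually
Total per year = $8,956.08 + $1,077.60 + $275.16 + $5,155.32 + $2,541.72 = $18,005.88
Per month = $18,005.88 ÷ 12 = $1,500.49
Cushion = 2 × $1,500.49 = $3,000.98

$3,000.98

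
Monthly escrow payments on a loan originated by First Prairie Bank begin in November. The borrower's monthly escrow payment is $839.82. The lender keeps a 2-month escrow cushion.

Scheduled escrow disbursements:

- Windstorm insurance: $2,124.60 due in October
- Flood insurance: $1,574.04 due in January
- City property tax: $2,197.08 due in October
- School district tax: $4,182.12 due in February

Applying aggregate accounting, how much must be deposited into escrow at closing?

Cushion = 2 × $839.82 = $1,679.64
Trial balance (start $0, +$839.82 each month, − disbursements):
  Nov: +$839.82 → $839.82
  Dec: +$839.82 → $1,679.64
  Jan: +$839.82 − $1,574.04 → $945.42
  Feb: +$839.82 − $4,182.12 → -$2,396.88
  Mar: +$839.82 → -$1,557.06
  Apr: +$839.82 → -$717.24
  May: +$839.82 → $122.58
  Jun: +$839.82 → $962.40
  Jul: +$839.82 → $1,802.22
  Aug: +$839.82 → $2,642.04
  Sep: +$839.82 → $3,481.86
  Oct: +$839.82 − $4,321.68 → $0.00
Lowest trial balance = -$2,396.88 (Feb)
Initial deposit = cushion − low point = $1,679.64 − (-$2,396.88) = $4,076.52

$4,076.52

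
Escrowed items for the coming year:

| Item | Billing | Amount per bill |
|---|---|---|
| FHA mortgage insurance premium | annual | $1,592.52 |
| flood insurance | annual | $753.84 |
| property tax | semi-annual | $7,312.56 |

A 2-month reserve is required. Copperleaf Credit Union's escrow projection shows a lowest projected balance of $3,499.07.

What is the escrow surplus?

$670.49

FHA mortgage insurance premium — $1,592.52/yr
Flood insurance — $753.84/yr
Property tax — $7,312.56 × 2 = $14,625.12/yr
Combined annual = $16,971.48
Per month = $16,971.48 ÷ 12 = $1,414.29
Required reserve = 2 × $1,414.29 = $2,828.58
Surplus = $3,499.07 − $2,828.58 = $670.49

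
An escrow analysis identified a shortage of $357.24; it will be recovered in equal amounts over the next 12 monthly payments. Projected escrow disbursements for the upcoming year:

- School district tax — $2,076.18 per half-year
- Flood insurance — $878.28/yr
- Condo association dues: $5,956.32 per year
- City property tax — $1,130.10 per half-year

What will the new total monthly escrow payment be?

School district tax — $2,076.18 × 2 = $4,152.36
Flood insurance — $878.28
Condo association dues — $5,956.32
City property tax — $1,130.10 × 2 = $2,260.20
Annual escrow total = $4,152.36 + $878.28 + $5,956.32 + $2,260.20 = $13,247.16
Monthly escrow = $13,247.16 ÷ 12 = $1,103.93
Monthly shortage recovery: $357.24 ÷ 12 = $29.77
Adjusted monthly = $1,103.93 + $29.77 = $1,133.70

$1,133.70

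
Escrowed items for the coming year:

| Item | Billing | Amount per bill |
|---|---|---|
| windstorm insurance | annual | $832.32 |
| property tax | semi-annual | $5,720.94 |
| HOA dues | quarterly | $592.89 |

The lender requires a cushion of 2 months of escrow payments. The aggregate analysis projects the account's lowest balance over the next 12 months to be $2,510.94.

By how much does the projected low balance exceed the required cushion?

$69.98

Windstorm insurance — $832.32
Property tax — $5,720.94 × 2 = $11,441.88
HOA dues — $592.89 × 4 = $2,371.56
Annual escrow total = $832.32 + $11,441.88 + $2,371.56 = $14,645.76
Per month = $14,645.76 / 12 = $1,220.48
Required reserve = 2 × $1,220.48 = $2,440.96
Excess over cushion: $2,510.94 − $2,440.96 = $69.98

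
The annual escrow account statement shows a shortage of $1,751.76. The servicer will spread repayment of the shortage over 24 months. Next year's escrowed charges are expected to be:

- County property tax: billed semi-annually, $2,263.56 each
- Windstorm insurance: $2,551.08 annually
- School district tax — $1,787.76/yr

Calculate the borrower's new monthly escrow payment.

$811.82

County property tax = $2,263.56 × 2 = $4,527.12 per year
Windstorm insurance = $2,551.08 per year
School district tax = $1,787.76 per year
Combined annual = $8,865.96
Monthly = $8,865.96 / 12 = $738.83
Shortage spread = $1,751.76 / 24 = $72.99/mo
Adjusted monthly = $738.83 + $72.99 = $811.82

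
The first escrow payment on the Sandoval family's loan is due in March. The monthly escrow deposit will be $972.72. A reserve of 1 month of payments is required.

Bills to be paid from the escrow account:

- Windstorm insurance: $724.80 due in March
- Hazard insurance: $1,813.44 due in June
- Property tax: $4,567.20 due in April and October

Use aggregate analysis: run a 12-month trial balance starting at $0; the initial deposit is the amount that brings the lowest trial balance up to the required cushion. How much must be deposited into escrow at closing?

$4,863.60

Cushion = 1 × $972.72 = $972.72
Trial balance (start $0, +$972.72 each month, − disbursements):
  Mar: +$972.72 − $724.80 → $247.92
  Apr: +$972.72 − $4,567.20 → -$3,346.56
  May: +$972.72 → -$2,373.84
  Jun: +$972.72 − $1,813.44 → -$3,214.56
  Jul: +$972.72 → -$2,241.84
  Aug: +$972.72 → -$1,269.12
  Sep: +$972.72 → -$296.40
  Oct: +$972.72 − $4,567.20 → -$3,890.88
  Nov: +$972.72 → -$2,918.16
  Dec: +$972.72 → -$1,945.44
  Jan: +$972.72 → -$972.72
  Feb: +$972.72 → $0.00
Lowest trial balance = -$3,890.88 (Oct)
Initial deposit = cushion − low point = $972.72 − (-$3,890.88) = $4,863.60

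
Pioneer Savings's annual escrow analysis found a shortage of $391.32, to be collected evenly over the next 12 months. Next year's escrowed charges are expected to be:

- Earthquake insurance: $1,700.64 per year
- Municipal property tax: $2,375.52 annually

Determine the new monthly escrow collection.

Earthquake insurance: $1,700.64 per year
Municipal property tax: $2,375.52 per year
Annual escrow total = $1,700.64 + $2,375.52 = $4,076.16
Monthly escrow = $4,076.16 ÷ 12 = $339.68
Shortage spread = $391.32 / 12 = $32.61/mo
Adjusted monthly = $339.68 + $32.61 = $372.29

$372.29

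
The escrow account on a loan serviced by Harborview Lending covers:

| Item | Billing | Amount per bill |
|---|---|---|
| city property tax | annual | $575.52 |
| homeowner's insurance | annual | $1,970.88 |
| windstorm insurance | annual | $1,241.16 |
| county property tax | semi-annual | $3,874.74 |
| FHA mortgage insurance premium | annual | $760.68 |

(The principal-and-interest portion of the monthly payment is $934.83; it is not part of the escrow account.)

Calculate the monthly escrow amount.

$1,024.81

City property tax: $575.52/yr
Homeowner's insurance: $1,970.88/yr
Windstorm insurance: $1,241.16/yr
County property tax: $3,874.74 × 2 = $7,749.48/yr
FHA mortgage insurance premium: $760.68/yr
Annual escrow total = $575.52 + $1,970.88 + $1,241.16 + $7,749.48 + $760.68 = $12,297.72
Monthly = $12,297.72 / 12 = $1,024.81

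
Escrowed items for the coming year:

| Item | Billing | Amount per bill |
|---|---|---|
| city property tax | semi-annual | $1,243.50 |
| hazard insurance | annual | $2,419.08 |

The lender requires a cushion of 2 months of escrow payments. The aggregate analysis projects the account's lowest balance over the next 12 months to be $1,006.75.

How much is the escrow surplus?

$189.07

City property tax = $1,243.50 × 2 = $2,487.00
Hazard insurance = $2,419.08
Yearly total = $2,487.00 + $2,419.08 = $4,906.08
Per month = $4,906.08 ÷ 12 = $408.84
Required reserve = 2 × $408.84 = $817.68
Excess over cushion: $1,006.75 − $817.68 = $189.07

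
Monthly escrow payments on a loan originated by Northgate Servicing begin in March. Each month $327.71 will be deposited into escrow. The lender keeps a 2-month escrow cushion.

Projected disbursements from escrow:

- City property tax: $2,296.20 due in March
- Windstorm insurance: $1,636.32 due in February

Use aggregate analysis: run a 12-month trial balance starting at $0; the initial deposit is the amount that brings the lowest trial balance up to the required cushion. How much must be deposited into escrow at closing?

Cushion = 2 × $327.71 = $655.42
Trial balance (start $0, +$327.71 each month, − disbursements):
  Mar: +$327.71 − $2,296.20 → -$1,968.49
  Apr: +$327.71 → -$1,640.78
  May: +$327.71 → -$1,313.07
  Jun: +$327.71 → -$985.36
  Jul: +$327.71 → -$657.65
  Aug: +$327.71 → -$329.94
  Sep: +$327.71 → -$2.23
  Oct: +$327.71 → $325.48
  Nov: +$327.71 → $653.19
  Dec: +$327.71 → $980.90
  Jan: +$327.71 → $1,308.61
  Feb: +$327.71 − $1,636.32 → $0.00
Lowest trial balance = -$1,968.49 (Mar)
Initial deposit = cushion − low point = $655.42 − (-$1,968.49) = $2,623.91

$2,623.91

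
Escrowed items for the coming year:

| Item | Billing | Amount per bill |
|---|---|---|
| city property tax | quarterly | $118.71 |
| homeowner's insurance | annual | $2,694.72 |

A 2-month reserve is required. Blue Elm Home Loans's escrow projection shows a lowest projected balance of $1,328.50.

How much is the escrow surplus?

$800.24

City property tax: $118.71 × 4 = $474.84/yr
Homeowner's insurance: $2,694.72/yr
Annual escrow total = $3,169.56
Base monthly escrow = $3,169.56 / 12 = $264.13
Cushion = 2 × $264.13 = $528.26
Surplus = $1,328.50 − $528.26 = $800.24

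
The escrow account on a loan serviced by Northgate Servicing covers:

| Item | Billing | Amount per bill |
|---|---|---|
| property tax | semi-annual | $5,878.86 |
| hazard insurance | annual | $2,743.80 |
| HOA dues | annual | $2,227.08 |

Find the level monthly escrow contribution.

Property tax = $5,878.86 × 2 = $11,757.72/yr
Hazard insurance = $2,743.80/yr
HOA dues = $2,227.08/yr
Total annual escrow = $11,757.72 + $2,743.80 + $2,227.08 = $16,728.60
Monthly = $16,728.60 / 12 = $1,394.05

$1,394.05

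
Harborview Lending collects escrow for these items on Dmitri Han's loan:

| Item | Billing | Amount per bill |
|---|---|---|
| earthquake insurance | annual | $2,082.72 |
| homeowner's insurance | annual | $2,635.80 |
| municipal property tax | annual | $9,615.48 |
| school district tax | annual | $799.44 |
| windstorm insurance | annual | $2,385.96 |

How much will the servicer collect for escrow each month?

$1,459.95

Earthquake insurance = $2,082.72 annually
Homeowner's insurance = $2,635.80 annually
Municipal property tax = $9,615.48 annually
School district tax = $799.44 annually
Windstorm insurance = $2,385.96 annually
Total annual escrow = $17,519.40
Per month = $17,519.40 ÷ 12 = $1,459.95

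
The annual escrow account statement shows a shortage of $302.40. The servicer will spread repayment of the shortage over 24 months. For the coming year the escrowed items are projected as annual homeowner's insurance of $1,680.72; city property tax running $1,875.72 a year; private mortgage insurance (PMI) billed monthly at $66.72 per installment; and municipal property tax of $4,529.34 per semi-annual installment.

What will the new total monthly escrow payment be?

$1,130.58

Homeowner's insurance = $1,680.72
City property tax = $1,875.72
Private mortgage insurance (PMI) = $66.72 × 12 = $800.64
Municipal property tax = $4,529.34 × 2 = $9,058.68
Yearly total = $13,415.76
Monthly escrow = $13,415.76 ÷ 12 = $1,117.98
Shortage per month = $302.40 ÷ 24 = $12.60
New monthly escrow = $1,117.98 + $12.60 = $1,130.58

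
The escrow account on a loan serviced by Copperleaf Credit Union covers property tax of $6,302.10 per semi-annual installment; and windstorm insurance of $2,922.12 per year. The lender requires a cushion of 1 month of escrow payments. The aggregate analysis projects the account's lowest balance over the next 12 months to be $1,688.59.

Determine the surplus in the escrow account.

$394.73

Property tax = $6,302.10 × 2 = $12,604.20
Windstorm insurance = $2,922.12
Combined annual = $15,526.32
Per month = $15,526.32 / 12 = $1,293.86
Cushion = 1 × $1,293.86 = $1,293.86
Surplus = $1,688.59 − $1,293.86 = $394.73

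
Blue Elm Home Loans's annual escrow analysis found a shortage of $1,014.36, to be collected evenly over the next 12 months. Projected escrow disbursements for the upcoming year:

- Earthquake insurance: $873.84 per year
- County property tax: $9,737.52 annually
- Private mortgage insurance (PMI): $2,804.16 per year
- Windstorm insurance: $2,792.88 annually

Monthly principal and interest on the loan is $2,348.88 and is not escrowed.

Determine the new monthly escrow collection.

$1,435.23

Earthquake insurance = $873.84 annually
County property tax = $9,737.52 annually
Private mortgage insurance (PMI) = $2,804.16 annually
Windstorm insurance = $2,792.88 annually
Total annual escrow = $16,208.40
Monthly = $16,208.40 / 12 = $1,350.70
Monthly shortage recovery: $1,014.36 ÷ 12 = $84.53
Adjusted monthly = $1,350.70 + $84.53 = $1,435.23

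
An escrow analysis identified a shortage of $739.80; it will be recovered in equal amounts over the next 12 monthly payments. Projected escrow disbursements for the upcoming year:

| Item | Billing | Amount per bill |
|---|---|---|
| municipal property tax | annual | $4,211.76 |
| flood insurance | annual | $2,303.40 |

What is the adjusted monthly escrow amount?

$604.58

Municipal property tax = $4,211.76
Flood insurance = $2,303.40
Yearly total = $6,515.16
Base monthly escrow = $6,515.16 / 12 = $542.93
Shortage per month = $739.80 ÷ 12 = $61.65
Adjusted monthly = $542.93 + $61.65 = $604.58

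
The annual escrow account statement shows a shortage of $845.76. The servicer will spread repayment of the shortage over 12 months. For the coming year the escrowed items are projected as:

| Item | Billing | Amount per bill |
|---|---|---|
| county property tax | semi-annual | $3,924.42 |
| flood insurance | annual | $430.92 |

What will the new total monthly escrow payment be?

County property tax: $3,924.42 × 2 = $7,848.84
Flood insurance: $430.92
Yearly total = $7,848.84 + $430.92 = $8,279.76
Base monthly escrow = $8,279.76 ÷ 12 = $689.98
Shortage spread = $845.76 ÷ 12 = $70.48/mo
Adjusted monthly = $689.98 + $70.48 = $760.46

$760.46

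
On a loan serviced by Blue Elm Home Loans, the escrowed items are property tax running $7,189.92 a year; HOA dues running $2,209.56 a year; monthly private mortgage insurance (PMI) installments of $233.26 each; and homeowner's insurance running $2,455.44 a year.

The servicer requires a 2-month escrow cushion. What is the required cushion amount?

$2,442.34

Property tax: $7,189.92 annually
HOA dues: $2,209.56 annually
Private mortgage insurance (PMI): $233.26 × 12 = $2,799.12 annually
Homeowner's insurance: $2,455.44 annually
Annual escrow total = $7,189.92 + $2,209.56 + $2,799.12 + $2,455.44 = $14,654.04
Monthly escrow = $14,654.04 ÷ 12 = $1,221.17
Cushion = 2 × $1,221.17 = $2,442.34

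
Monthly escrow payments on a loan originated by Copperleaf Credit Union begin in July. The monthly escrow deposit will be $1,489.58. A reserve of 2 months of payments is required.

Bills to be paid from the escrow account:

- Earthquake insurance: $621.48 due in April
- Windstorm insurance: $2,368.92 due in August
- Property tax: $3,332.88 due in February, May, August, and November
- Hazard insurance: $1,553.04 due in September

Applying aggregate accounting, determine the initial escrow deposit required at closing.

Cushion = 2 × $1,489.58 = $2,979.16
Trial balance (start $0, +$1,489.58 each month, − disbursements):
  Jul: +$1,489.58 → $1,489.58
  Aug: +$1,489.58 − $5,701.80 → -$2,722.64
  Sep: +$1,489.58 − $1,553.04 → -$2,786.10
  Oct: +$1,489.58 → -$1,296.52
  Nov: +$1,489.58 − $3,332.88 → -$3,139.82
  Dec: +$1,489.58 → -$1,650.24
  Jan: +$1,489.58 → -$160.66
  Feb: +$1,489.58 − $3,332.88 → -$2,003.96
  Mar: +$1,489.58 → -$514.38
  Apr: +$1,489.58 − $621.48 → $353.72
  May: +$1,489.58 − $3,332.88 → -$1,489.58
  Jun: +$1,489.58 → $0.00
Lowest trial balance = -$3,139.82 (Nov)
Initial deposit = cushion − low point = $2,979.16 − (-$3,139.82) = $6,118.98

$6,118.98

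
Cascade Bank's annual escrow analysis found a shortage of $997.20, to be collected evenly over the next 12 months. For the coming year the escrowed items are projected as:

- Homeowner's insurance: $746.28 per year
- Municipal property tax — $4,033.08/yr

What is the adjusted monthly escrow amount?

Homeowner's insurance: $746.28 annually
Municipal property tax: $4,033.08 annually
Total per year = $4,779.36
Per month = $4,779.36 / 12 = $398.28
Monthly shortage recovery: $997.20 / 12 = $83.10
New monthly escrow = $398.28 + $83.10 = $481.38

$481.38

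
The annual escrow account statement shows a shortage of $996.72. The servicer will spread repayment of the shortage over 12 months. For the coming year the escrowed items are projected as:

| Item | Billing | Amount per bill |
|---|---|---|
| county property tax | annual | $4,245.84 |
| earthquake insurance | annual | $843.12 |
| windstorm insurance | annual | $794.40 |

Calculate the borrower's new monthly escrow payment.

$573.34

County property tax — $4,245.84 annually
Earthquake insurance — $843.12 annually
Windstorm insurance — $794.40 annually
Yearly total = $4,245.84 + $843.12 + $794.40 = $5,883.36
Per month = $5,883.36 / 12 = $490.28
Shortage per month = $996.72 ÷ 12 = $83.06
Adjusted monthly = $490.28 + $83.06 = $573.34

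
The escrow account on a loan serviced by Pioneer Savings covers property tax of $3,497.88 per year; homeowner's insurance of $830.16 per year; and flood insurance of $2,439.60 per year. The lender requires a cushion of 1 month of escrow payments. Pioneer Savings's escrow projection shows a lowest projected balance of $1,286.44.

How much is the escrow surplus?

Property tax: $3,497.88
Homeowner's insurance: $830.16
Flood insurance: $2,439.60
Total per year = $3,497.88 + $830.16 + $2,439.60 = $6,767.64
Monthly escrow = $6,767.64 ÷ 12 = $563.97
Required cushion = 1 × $563.97 = $563.97
Excess over cushion: $1,286.44 − $563.97 = $722.47

$722.47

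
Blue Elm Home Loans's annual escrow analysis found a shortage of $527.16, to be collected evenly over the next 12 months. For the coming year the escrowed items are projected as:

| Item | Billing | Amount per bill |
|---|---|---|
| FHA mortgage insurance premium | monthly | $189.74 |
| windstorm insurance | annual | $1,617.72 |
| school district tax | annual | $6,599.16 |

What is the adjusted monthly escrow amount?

$918.41

FHA mortgage insurance premium: $189.74 × 12 = $2,276.88 annually
Windstorm insurance: $1,617.72 annually
School district tax: $6,599.16 annually
Total per year = $2,276.88 + $1,617.72 + $6,599.16 = $10,493.76
Monthly = $10,493.76 ÷ 12 = $874.48
Shortage per month = $527.16 / 12 = $43.93
Adjusted monthly = $874.48 + $43.93 = $918.41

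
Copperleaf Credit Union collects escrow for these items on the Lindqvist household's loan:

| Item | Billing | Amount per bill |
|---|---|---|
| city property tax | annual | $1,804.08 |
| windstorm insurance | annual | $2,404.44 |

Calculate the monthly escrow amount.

City property tax — $1,804.08
Windstorm insurance — $2,404.44
Total annual escrow = $4,208.52
Monthly escrow = $4,208.52 / 12 = $350.71

$350.71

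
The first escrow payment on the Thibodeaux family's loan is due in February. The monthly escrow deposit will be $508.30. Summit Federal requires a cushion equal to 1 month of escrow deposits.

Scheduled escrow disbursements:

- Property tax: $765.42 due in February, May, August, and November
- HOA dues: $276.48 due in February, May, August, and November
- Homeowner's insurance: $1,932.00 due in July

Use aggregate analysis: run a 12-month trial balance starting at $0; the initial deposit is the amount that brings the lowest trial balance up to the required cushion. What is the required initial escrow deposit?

$2,007.90

Cushion = 1 × $508.30 = $508.30
Trial balance (start $0, +$508.30 each month, − disbursements):
  Feb: +$508.30 − $1,041.90 → -$533.60
  Mar: +$508.30 → -$25.30
  Apr: +$508.30 → $483.00
  May: +$508.30 − $1,041.90 → -$50.60
  Jun: +$508.30 → $457.70
  Jul: +$508.30 − $1,932.00 → -$966.00
  Aug: +$508.30 − $1,041.90 → -$1,499.60
  Sep: +$508.30 → -$991.30
  Oct: +$508.30 → -$483.00
  Nov: +$508.30 − $1,041.90 → -$1,016.60
  Dec: +$508.30 → -$508.30
  Jan: +$508.30 → $0.00
Lowest trial balance = -$1,499.60 (Aug)
Initial deposit = cushion − low point = $508.30 − (-$1,499.60) = $2,007.90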